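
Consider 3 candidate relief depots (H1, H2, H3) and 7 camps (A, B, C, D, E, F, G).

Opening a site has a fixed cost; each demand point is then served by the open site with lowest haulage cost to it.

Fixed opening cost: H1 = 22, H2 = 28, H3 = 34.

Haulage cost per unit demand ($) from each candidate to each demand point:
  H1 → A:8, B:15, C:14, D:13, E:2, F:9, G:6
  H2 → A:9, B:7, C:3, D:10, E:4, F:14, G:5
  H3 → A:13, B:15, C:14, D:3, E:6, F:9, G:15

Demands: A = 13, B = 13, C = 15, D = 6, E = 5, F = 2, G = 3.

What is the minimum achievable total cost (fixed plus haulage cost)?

Open {H1, H2, H3}: assign each demand point to its cheapest open site.
  A→H1 13×8=104, B→H2 13×7=91, C→H2 15×3=45, D→H3 6×3=18, E→H1 5×2=10, F→H1 2×9=18, G→H2 3×5=15
  haulage cost 301, fixed 84 → total 385.
Compare {H2, H3}: haulage cost 324 + fixed 62 = 386.
Compare {H1, H2}: haulage cost 343 + fixed 50 = 393.
Compare {H2}: haulage cost 376 + fixed 28 = 404.
All other subsets cost ≥ 386. Minimum total cost: 385.

385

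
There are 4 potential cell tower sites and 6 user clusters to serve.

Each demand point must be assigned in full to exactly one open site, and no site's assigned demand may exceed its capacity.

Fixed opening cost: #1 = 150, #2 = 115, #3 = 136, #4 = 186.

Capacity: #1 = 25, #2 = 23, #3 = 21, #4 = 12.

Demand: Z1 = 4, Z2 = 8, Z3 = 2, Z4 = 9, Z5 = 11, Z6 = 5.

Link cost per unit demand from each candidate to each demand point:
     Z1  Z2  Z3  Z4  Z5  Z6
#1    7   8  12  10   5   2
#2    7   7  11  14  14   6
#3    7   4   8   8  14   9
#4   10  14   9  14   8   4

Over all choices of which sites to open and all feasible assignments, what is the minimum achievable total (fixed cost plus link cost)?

Open {#1, #3}; cheapest assignment that respects the capacities:
  #1 (cap 25, load 20): Z1, Z5, Z6 — cost 4×7 + 11×5 + 5×2 = 93
  #3 (cap 21, load 19): Z2, Z3, Z4 — cost 8×4 + 2×8 + 9×8 = 120
  Shipping 213, fixed 286 → total 499.
  Any other capacity-feasible assignment to {#1, #3} ships for at least 213.
Compare {#1, #2}: its best feasible assignment gives total 526.
Compare {#2, #3}: its best feasible assignment gives total 583.
Every other set of open sites that can feasibly serve all demand totals ≥ 526 even under its best assignment. Minimum: 499.

499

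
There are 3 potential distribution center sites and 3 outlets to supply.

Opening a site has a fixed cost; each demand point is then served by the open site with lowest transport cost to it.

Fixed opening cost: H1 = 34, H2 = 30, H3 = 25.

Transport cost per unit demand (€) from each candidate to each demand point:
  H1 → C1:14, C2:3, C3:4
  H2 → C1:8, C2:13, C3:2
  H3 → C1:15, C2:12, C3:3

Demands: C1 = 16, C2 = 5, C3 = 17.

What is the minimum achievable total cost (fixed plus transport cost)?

Open {H1, H2}: assign each demand point to its cheapest open site.
  C1→H2 16×8=128, C2→H1 5×3=15, C3→H2 17×2=34
  transport cost 177, fixed 64 → total 241.
Compare {H2}: transport cost 227 + fixed 30 = 257.
Compare {H1, H2, H3}: transport cost 177 + fixed 89 = 266.
Compare {H2, H3}: transport cost 222 + fixed 55 = 277.
All other subsets cost ≥ 257. Minimum total cost: 241.

241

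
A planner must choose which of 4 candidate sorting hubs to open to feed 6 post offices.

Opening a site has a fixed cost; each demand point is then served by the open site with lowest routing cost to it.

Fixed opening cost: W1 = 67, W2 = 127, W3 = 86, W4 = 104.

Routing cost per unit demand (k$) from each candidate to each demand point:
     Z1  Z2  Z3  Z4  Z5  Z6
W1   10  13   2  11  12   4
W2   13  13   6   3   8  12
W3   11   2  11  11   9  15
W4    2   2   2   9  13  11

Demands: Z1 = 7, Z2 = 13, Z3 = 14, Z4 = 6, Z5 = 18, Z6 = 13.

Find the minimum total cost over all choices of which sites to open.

557

Open {W1, W3}: assign each demand point to its cheapest open site.
  Z1→W1 7×10=70, Z2→W3 13×2=26, Z3→W1 14×2=28, Z4→W1 6×11=66, Z5→W3 18×9=162, Z6→W1 13×4=52
  routing cost 404, fixed 153 → total 557.
Compare {W1, W4}: routing cost 390 + fixed 171 = 561.
Compare {W1, W2, W4}: routing cost 282 + fixed 298 = 580.
Compare {W1, W3, W4}: routing cost 336 + fixed 257 = 593.
All other subsets cost ≥ 561. Minimum total cost: 557.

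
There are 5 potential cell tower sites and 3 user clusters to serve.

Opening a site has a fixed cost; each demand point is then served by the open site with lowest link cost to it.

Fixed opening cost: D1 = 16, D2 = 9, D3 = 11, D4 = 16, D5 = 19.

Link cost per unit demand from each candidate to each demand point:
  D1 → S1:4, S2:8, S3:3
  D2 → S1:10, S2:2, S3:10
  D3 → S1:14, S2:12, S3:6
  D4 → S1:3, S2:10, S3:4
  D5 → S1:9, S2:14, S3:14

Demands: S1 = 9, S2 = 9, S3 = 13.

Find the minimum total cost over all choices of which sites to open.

Open {D1, D2}: assign each demand point to its cheapest open site.
  S1→D1 9×4=36, S2→D2 9×2=18, S3→D1 13×3=39
  link cost 93, fixed 25 → total 118.
Compare {D2, D4}: link cost 97 + fixed 25 = 122.
Compare {D1, D2, D4}: link cost 84 + fixed 41 = 125.
Compare {D1, D2, D3}: link cost 93 + fixed 36 = 129.
All other subsets cost ≥ 122. Minimum total cost: 118.

118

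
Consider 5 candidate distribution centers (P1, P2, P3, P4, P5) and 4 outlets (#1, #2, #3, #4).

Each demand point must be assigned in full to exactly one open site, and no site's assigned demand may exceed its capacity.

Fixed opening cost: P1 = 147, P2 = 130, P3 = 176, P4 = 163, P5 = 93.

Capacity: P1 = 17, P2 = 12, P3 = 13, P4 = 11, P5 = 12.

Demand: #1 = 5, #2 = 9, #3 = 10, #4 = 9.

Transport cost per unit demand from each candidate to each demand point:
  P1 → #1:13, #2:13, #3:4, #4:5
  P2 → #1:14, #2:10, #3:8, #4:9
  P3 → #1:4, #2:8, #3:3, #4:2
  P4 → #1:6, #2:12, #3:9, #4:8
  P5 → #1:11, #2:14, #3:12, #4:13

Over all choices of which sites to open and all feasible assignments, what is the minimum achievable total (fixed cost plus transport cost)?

Open {P1, P3, P5}; cheapest assignment that respects the capacities:
  P1 (cap 17, load 15): #1, #3 — cost 5×13 + 10×4 = 105
  P3 (cap 13, load 9): #4 — cost 9×2 = 18
  P5 (cap 12, load 9): #2 — cost 9×14 = 126
  Shipping 249, fixed 416 → total 665.
  Any other capacity-feasible assignment to {P1, P3, P5} ships for at least 249.
Compare {P1, P2, P3}: its best feasible assignment gives total 666.
Compare {P1, P2, P5}: its best feasible assignment gives total 682.
Every other set of open sites that can feasibly serve all demand totals ≥ 666 even under its best assignment. Minimum: 665.

665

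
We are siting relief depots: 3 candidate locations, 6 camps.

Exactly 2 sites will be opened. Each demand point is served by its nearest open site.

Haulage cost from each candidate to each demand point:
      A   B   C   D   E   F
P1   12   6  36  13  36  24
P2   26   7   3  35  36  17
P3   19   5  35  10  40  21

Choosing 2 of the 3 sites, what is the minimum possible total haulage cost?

87

Open {P1, P2}.
  A→P1 12, B→P1 6, C→P2 3, D→P1 13, E→P1 36, F→P2 17  ⇒ total 87.
Compare {P2, P3}: total 90.
Compare {P1, P3}: total 119.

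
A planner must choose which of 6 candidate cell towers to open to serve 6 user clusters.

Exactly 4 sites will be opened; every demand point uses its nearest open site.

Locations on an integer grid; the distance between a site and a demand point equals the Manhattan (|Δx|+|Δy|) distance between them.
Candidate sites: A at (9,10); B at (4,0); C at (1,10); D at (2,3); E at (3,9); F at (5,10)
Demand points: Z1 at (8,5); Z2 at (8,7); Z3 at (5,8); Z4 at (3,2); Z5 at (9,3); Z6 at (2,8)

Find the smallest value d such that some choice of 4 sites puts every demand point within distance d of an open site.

7

Open {A, B, C, D}.
  Farthest demand point is Z5 at distance 7 (to A); all others are ≤ 7.
With {A, B, C, E} the worst case is 7.
With {A, B, C, F} the worst case is 7.
No size-4 selection achieves below 7.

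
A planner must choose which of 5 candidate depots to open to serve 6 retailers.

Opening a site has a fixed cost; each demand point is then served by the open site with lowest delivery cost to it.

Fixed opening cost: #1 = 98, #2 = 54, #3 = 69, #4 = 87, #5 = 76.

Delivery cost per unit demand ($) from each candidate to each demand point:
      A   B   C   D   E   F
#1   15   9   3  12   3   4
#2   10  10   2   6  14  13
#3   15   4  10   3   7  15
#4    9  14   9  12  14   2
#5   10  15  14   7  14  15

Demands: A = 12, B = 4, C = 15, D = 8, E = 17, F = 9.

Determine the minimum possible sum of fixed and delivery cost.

Open {#1, #2}: assign each demand point to its cheapest open site.
  A→#2 12×10=120, B→#1 4×9=36, C→#2 15×2=30, D→#2 8×6=48, E→#1 17×3=51, F→#1 9×4=36
  delivery cost 321, fixed 152 → total 473.
Compare {#1, #2, #3}: delivery cost 277 + fixed 221 = 498.
Compare {#1, #3, #4}: delivery cost 262 + fixed 254 = 516.
Compare {#1, #5}: delivery cost 344 + fixed 174 = 518.
All other subsets cost ≥ 498. Minimum total cost: 473.

473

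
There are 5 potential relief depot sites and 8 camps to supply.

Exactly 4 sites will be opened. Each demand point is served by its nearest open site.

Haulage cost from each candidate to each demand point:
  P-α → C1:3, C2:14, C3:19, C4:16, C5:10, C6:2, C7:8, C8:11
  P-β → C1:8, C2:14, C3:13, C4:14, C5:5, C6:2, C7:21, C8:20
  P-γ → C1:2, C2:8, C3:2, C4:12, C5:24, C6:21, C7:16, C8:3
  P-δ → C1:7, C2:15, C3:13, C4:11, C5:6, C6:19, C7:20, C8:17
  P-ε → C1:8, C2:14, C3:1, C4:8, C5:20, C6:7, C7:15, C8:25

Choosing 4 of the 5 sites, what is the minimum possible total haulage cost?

Open {P-α, P-β, P-γ, P-ε}.
  C1→P-γ 2, C2→P-γ 8, C3→P-ε 1, C4→P-ε 8, C5→P-β 5, C6→P-α 2, C7→P-α 8, C8→P-γ 3  ⇒ total 37.
Compare {P-α, P-γ, P-δ, P-ε}: total 38.
Compare {P-α, P-β, P-γ, P-δ}: total 41.
No size-4 selection does better; minimum is 37.

37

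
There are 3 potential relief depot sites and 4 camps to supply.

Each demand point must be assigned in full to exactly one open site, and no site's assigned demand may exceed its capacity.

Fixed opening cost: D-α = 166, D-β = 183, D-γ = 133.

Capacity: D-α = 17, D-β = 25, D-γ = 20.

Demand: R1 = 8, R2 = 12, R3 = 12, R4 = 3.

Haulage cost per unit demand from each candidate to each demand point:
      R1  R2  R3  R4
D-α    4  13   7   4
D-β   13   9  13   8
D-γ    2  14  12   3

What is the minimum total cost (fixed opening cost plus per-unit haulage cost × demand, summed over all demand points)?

Open {D-α, D-γ}; cheapest assignment that respects the capacities:
  D-α (cap 17, load 15): R3, R4 — cost 12×7 + 3×4 = 96
  D-γ (cap 20, load 20): R1, R2 — cost 8×2 + 12×14 = 184
  Shipping 280, fixed 299 → total 579.
  Any other capacity-feasible assignment to {D-α, D-γ} ships for at least 280.
Compare {D-β, D-γ}: its best feasible assignment gives total 605.
Compare {D-α, D-β}: its best feasible assignment gives total 657.
Every other set of open sites that can feasibly serve all demand totals ≥ 605 even under its best assignment. Minimum: 579.

579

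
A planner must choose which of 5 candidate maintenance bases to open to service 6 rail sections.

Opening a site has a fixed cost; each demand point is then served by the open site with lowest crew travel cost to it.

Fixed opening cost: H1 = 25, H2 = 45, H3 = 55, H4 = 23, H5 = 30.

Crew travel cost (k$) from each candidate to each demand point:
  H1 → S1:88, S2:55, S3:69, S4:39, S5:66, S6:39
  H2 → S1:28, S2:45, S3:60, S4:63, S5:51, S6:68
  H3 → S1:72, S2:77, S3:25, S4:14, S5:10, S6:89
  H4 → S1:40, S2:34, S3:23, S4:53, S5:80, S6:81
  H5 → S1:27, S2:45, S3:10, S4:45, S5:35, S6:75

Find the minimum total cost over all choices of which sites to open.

Open {H1, H5}: assign each demand point to its cheapest open site.
  S1→H5 27, S2→H5 45, S3→H5 10, S4→H1 39, S5→H5 35, S6→H1 39
  crew travel cost 195, fixed 55 → total 250.
Compare {H1, H3, H5}: crew travel cost 145 + fixed 110 = 255.
Compare {H1, H4, H5}: crew travel cost 184 + fixed 78 = 262.
Compare {H1, H3, H4}: crew travel cost 160 + fixed 103 = 263.
All other subsets cost ≥ 255. Minimum total cost: 250.

250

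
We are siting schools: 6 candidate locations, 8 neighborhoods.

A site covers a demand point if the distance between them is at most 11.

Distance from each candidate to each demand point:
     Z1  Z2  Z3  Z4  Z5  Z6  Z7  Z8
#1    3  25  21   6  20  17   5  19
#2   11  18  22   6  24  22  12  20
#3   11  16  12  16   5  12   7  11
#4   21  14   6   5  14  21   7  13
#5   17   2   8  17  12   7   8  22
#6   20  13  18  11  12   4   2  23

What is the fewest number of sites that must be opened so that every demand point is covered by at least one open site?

3

Coverage sets (demand points within 11 of each site):
  #1: {Z1, Z4, Z7}
  #2: {Z1, Z4}
  #3: {Z1, Z5, Z7, Z8}
  #4: {Z3, Z4, Z7}
  #5: {Z2, Z3, Z6, Z7}
  #6: {Z4, Z6, Z7}
No 2 sites suffice: every size-2 union leaves at least one demand point uncovered.
But {#1, #3, #5} covers everything, so the minimum is 3.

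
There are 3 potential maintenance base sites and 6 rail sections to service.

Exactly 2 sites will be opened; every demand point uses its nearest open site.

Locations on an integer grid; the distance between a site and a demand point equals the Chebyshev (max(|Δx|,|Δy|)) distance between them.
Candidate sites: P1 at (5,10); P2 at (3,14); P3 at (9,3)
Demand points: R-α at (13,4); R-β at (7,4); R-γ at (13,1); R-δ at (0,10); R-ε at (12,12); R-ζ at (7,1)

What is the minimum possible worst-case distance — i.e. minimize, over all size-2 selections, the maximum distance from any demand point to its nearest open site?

7

Open {P1, P3}.
  Farthest demand point is R-ε at distance 7 (to P1); all others are ≤ 7.
With {P1, P2} the worst case is 9.
With {P2, P3} the worst case is 9.
No size-2 selection achieves below 7.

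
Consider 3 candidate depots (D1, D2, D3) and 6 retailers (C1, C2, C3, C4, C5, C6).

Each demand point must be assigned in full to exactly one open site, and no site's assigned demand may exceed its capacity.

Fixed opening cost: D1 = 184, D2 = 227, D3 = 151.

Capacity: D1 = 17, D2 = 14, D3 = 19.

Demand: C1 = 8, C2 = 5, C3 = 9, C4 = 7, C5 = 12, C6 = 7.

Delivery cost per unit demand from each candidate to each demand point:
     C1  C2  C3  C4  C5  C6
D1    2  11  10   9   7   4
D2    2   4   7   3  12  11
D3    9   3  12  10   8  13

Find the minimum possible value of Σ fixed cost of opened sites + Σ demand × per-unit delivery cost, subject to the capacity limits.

855

Open {D1, D2, D3}; cheapest assignment that respects the capacities:
  D1 (cap 17, load 15): C1, C6 — cost 8×2 + 7×4 = 44
  D2 (cap 14, load 14): C2, C3 — cost 5×4 + 9×7 = 83
  D3 (cap 19, load 19): C4, C5 — cost 7×10 + 12×8 = 166
  Shipping 293, fixed 562 → total 855.
  Any other capacity-feasible assignment to {D1, D2, D3} ships for at least 293.
Total demand is 48 and no other set of sites has combined capacity ≥ 48, so {D1, D2, D3} is the only feasible choice of open sites. Minimum: 855.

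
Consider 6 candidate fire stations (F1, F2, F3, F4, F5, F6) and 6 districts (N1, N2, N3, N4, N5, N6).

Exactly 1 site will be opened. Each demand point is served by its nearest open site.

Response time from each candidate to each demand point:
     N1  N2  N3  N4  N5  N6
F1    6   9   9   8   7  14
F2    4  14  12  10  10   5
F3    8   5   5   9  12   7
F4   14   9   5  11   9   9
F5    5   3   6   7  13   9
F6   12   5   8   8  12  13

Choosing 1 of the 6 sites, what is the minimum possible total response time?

43

Open {F5}.
  N1→F5 5, N2→F5 3, N3→F5 6, N4→F5 7, N5→F5 13, N6→F5 9  ⇒ total 43.
Compare {F3}: total 46.
Compare {F1}: total 53.
No size-1 selection does better; minimum is 43.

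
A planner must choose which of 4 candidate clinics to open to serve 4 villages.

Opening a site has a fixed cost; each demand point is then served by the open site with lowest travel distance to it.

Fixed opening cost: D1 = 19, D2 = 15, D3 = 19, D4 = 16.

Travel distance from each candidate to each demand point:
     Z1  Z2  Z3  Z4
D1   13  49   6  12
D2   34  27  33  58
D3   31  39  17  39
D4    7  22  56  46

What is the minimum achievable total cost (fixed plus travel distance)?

82

Open {D1, D4}: assign each demand point to its cheapest open site.
  Z1→D4 7, Z2→D4 22, Z3→D1 6, Z4→D1 12
  travel distance 47, fixed 35 → total 82.
Compare {D1, D2}: travel distance 58 + fixed 34 = 92.
Compare {D1, D2, D4}: travel distance 47 + fixed 50 = 97.
Compare {D1}: travel distance 80 + fixed 19 = 99.
All other subsets cost ≥ 92. Minimum total cost: 82.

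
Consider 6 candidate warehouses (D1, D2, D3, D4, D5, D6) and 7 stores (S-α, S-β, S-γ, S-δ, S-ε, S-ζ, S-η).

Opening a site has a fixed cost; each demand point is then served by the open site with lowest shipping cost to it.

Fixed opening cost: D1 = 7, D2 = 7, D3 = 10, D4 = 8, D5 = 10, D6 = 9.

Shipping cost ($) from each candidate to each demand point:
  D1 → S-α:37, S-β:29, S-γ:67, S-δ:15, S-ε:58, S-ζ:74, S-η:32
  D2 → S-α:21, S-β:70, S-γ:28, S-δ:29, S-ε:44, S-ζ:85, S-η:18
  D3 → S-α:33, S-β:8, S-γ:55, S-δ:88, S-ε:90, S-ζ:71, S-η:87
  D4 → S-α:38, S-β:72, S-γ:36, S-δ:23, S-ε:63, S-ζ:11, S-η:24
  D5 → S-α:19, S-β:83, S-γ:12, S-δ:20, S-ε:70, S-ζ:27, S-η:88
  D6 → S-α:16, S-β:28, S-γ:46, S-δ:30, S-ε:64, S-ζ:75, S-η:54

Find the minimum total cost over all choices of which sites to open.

Open {D2, D3, D4, D5}: assign each demand point to its cheapest open site.
  S-α→D5 19, S-β→D3 8, S-γ→D5 12, S-δ→D5 20, S-ε→D2 44, S-ζ→D4 11, S-η→D2 18
  shipping cost 132, fixed 35 → total 167.
Compare {D1, D2, D3, D4, D5}: shipping cost 127 + fixed 42 = 169.
Compare {D2, D3, D4, D5, D6}: shipping cost 129 + fixed 44 = 173.
Compare {D2, D3, D5}: shipping cost 148 + fixed 27 = 175.
All other subsets cost ≥ 169. Minimum total cost: 167.

167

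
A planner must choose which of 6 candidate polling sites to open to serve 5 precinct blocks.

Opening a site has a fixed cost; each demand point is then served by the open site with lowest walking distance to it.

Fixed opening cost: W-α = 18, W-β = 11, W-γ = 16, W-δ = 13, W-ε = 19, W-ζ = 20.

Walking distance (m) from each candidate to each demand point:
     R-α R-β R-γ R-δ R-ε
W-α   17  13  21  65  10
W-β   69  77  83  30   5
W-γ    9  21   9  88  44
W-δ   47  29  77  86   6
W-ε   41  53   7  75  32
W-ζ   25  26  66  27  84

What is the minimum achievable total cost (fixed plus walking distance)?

101

Open {W-β, W-γ}: assign each demand point to its cheapest open site.
  R-α→W-γ 9, R-β→W-γ 21, R-γ→W-γ 9, R-δ→W-β 30, R-ε→W-β 5
  walking distance 74, fixed 27 → total 101.
Compare {W-α, W-β, W-γ}: walking distance 66 + fixed 45 = 111.
Compare {W-β, W-γ, W-δ}: walking distance 74 + fixed 40 = 114.
Compare {W-α, W-β}: walking distance 86 + fixed 29 = 115.
All other subsets cost ≥ 111. Minimum total cost: 101.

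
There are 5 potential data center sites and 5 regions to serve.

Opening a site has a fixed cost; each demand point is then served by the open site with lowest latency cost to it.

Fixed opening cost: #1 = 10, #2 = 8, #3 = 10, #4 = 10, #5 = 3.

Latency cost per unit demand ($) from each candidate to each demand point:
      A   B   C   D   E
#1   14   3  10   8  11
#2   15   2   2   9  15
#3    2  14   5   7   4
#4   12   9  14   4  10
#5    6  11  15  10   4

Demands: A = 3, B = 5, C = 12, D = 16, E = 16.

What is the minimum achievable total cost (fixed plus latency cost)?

Open {#2, #3, #4}: assign each demand point to its cheapest open site.
  A→#3 3×2=6, B→#2 5×2=10, C→#2 12×2=24, D→#4 16×4=64, E→#3 16×4=64
  latency cost 168, fixed 28 → total 196.
Compare {#2, #3, #4, #5}: latency cost 168 + fixed 31 = 199.
Compare {#2, #4, #5}: latency cost 180 + fixed 21 = 201.
Compare {#1, #2, #3, #4}: latency cost 168 + fixed 38 = 206.
All other subsets cost ≥ 199. Minimum total cost: 196.

196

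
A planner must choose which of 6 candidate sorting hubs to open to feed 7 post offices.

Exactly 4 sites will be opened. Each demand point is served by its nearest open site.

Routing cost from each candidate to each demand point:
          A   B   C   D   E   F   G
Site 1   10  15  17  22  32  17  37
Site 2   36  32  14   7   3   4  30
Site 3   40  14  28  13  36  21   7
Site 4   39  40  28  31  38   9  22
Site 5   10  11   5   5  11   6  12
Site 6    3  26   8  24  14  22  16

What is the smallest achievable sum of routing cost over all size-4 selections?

Open {Site 2, Site 3, Site 5, Site 6}.
  A→Site 6 3, B→Site 5 11, C→Site 5 5, D→Site 5 5, E→Site 2 3, F→Site 2 4, G→Site 3 7  ⇒ total 38.
Compare {Site 1, Site 2, Site 5, Site 6}: total 43.
Compare {Site 2, Site 4, Site 5, Site 6}: total 43.
No size-4 selection does better; minimum is 38.

38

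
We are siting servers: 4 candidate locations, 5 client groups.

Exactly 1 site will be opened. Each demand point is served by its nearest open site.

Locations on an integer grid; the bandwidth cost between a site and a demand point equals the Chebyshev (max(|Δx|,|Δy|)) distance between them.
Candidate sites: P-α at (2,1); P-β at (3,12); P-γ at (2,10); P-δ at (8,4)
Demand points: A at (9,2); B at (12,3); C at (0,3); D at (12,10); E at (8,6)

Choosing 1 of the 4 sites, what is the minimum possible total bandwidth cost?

Open {P-δ}.
  A→P-δ 2, B→P-δ 4, C→P-δ 8, D→P-δ 6, E→P-δ 2  ⇒ total 22.
Compare {P-α}: total 35.
Compare {P-γ}: total 41.
No size-1 selection does better; minimum is 22.

22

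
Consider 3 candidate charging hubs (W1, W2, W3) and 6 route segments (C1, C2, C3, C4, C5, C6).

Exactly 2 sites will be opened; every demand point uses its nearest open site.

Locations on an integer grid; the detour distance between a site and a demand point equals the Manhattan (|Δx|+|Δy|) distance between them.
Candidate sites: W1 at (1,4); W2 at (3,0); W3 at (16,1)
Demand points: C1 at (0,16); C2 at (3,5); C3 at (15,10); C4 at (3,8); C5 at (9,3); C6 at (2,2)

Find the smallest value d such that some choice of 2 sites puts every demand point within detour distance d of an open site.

Open {W1, W3}.
  Farthest demand point is C1 at detour distance 13 (to W1); all others are ≤ 13.
With {W2, W3} the worst case is 19.
With {W1, W2} the worst case is 20.
No size-2 selection achieves below 13.

13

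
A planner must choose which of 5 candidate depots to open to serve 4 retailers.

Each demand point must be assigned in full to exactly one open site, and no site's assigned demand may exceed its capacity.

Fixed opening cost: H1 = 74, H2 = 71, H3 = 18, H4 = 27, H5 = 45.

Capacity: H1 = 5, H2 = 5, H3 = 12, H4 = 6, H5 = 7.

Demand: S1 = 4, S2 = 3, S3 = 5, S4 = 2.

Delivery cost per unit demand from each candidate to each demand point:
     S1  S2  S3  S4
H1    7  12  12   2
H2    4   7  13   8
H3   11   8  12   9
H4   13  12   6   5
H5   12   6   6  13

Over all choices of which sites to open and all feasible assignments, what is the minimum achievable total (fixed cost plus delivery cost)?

161

Open {H3, H4}; cheapest assignment that respects the capacities:
  H3 (cap 12, load 9): S1, S2, S4 — cost 4×11 + 3×8 + 2×9 = 86
  H4 (cap 6, load 5): S3 — cost 5×6 = 30
  Shipping 116, fixed 45 → total 161.
  Any other capacity-feasible assignment to {H3, H4} ships for at least 116.
Compare {H3, H5}: its best feasible assignment gives total 179.
Compare {H3, H4, H5}: its best feasible assignment gives total 198.
Every other set of open sites that can feasibly serve all demand totals ≥ 179 even under its best assignment. Minimum: 161.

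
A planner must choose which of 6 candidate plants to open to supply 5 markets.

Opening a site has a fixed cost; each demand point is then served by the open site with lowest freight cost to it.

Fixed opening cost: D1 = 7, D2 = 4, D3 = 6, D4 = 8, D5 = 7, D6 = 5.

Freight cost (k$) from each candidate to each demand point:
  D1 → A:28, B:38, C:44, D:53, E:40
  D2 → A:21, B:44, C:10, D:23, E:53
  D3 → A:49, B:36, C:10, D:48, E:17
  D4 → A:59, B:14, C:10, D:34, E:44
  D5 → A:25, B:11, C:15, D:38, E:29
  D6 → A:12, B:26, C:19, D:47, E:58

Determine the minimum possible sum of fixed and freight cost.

95

Open {D2, D3, D5, D6}: assign each demand point to its cheapest open site.
  A→D6 12, B→D5 11, C→D2 10, D→D2 23, E→D3 17
  freight cost 73, fixed 22 → total 95.
Compare {D2, D3, D5}: freight cost 82 + fixed 17 = 99.
Compare {D2, D3, D4, D6}: freight cost 76 + fixed 23 = 99.
Compare {D2, D5, D6}: freight cost 85 + fixed 16 = 101.
All other subsets cost ≥ 99. Minimum total cost: 95.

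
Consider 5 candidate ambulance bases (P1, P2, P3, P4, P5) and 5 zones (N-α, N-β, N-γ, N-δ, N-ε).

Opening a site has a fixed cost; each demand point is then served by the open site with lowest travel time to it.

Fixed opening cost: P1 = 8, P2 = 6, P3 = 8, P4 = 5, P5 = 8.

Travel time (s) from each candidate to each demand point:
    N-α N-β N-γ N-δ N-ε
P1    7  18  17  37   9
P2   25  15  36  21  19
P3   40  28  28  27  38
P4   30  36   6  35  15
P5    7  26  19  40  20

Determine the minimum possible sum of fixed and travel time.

77

Open {P1, P2, P4}: assign each demand point to its cheapest open site.
  N-α→P1 7, N-β→P2 15, N-γ→P4 6, N-δ→P2 21, N-ε→P1 9
  travel time 58, fixed 19 → total 77.
Compare {P1, P2}: travel time 69 + fixed 14 = 83.
Compare {P2, P4, P5}: travel time 64 + fixed 19 = 83.
Compare {P1, P2, P3, P4}: travel time 58 + fixed 27 = 85.
All other subsets cost ≥ 83. Minimum total cost: 77.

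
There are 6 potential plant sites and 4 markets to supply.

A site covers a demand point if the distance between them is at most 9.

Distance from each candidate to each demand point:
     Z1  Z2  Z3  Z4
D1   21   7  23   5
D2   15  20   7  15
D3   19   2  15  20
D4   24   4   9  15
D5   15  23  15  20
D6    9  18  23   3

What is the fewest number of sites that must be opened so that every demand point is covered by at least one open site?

Coverage sets (demand points within 9 of each site):
  D1: {Z2, Z4}
  D2: {Z3}
  D3: {Z2}
  D4: {Z2, Z3}
  D5: {}
  D6: {Z1, Z4}
No single site covers all 4 demand points.
But {D4, D6} covers everything, so the minimum is 2.

2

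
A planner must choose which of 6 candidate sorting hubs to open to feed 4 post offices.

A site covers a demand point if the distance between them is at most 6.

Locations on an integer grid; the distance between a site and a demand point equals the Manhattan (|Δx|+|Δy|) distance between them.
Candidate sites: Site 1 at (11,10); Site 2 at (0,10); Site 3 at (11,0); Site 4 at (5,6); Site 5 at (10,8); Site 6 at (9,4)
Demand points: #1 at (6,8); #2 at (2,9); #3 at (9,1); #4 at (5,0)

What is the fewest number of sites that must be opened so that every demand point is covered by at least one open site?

Coverage sets (demand points within 6 of each site):
  Site 1: {}
  Site 2: {#2}
  Site 3: {#3, #4}
  Site 4: {#1, #2, #4}
  Site 5: {#1}
  Site 6: {#3}
No single site covers all 4 demand points.
But {Site 3, Site 4} covers everything, so the minimum is 2.

2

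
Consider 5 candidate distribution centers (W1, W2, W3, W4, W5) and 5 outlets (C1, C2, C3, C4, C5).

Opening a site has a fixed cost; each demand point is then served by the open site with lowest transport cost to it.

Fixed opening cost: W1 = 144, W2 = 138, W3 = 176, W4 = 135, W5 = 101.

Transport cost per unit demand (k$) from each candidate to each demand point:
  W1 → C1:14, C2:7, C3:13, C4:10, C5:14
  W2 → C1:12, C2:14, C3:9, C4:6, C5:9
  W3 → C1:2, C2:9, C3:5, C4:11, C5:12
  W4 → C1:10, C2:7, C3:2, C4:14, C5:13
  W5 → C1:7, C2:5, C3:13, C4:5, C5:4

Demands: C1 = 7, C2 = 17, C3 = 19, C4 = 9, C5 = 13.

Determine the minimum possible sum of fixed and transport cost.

505

Open {W4, W5}: assign each demand point to its cheapest open site.
  C1→W5 7×7=49, C2→W5 17×5=85, C3→W4 19×2=38, C4→W5 9×5=45, C5→W5 13×4=52
  transport cost 269, fixed 236 → total 505.
Compare {W3, W5}: transport cost 291 + fixed 277 = 568.
Compare {W5}: transport cost 478 + fixed 101 = 579.
Compare {W2, W5}: transport cost 402 + fixed 239 = 641.
All other subsets cost ≥ 568. Minimum total cost: 505.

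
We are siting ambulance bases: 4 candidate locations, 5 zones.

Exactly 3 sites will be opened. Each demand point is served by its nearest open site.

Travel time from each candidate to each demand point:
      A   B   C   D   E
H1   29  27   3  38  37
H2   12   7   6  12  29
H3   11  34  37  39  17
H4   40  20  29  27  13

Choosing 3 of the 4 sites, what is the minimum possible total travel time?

Open {H1, H2, H4}.
  A→H2 12, B→H2 7, C→H1 3, D→H2 12, E→H4 13  ⇒ total 47.
Compare {H2, H3, H4}: total 49.
Compare {H1, H2, H3}: total 50.
No size-3 selection does better; minimum is 47.

47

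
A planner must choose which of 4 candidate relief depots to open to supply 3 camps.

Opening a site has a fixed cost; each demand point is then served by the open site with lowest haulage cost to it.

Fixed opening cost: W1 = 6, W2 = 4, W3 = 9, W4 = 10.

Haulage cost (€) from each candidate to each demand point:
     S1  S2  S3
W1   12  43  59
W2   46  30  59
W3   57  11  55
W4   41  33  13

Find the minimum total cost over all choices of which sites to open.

61

Open {W1, W3, W4}: assign each demand point to its cheapest open site.
  S1→W1 12, S2→W3 11, S3→W4 13
  haulage cost 36, fixed 25 → total 61.
Compare {W1, W2, W3, W4}: haulage cost 36 + fixed 29 = 65.
Compare {W1, W4}: haulage cost 58 + fixed 16 = 74.
Compare {W1, W2, W4}: haulage cost 55 + fixed 20 = 75.
All other subsets cost ≥ 65. Minimum total cost: 61.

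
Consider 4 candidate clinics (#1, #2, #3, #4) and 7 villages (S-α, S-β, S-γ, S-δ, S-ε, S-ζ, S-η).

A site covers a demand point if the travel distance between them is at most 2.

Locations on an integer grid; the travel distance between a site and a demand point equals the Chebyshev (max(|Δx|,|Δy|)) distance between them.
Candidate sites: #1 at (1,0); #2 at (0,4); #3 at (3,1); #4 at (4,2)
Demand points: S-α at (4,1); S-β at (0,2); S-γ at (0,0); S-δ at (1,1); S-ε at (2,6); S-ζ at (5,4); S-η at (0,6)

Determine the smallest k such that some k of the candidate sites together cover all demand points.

3

Coverage sets (demand points within 2 of each site):
  #1: {S-β, S-γ, S-δ}
  #2: {S-β, S-ε, S-η}
  #3: {S-α, S-δ}
  #4: {S-α, S-ζ}
No 2 sites suffice: every size-2 union leaves at least one demand point uncovered.
But {#1, #2, #4} covers everything, so the minimum is 3.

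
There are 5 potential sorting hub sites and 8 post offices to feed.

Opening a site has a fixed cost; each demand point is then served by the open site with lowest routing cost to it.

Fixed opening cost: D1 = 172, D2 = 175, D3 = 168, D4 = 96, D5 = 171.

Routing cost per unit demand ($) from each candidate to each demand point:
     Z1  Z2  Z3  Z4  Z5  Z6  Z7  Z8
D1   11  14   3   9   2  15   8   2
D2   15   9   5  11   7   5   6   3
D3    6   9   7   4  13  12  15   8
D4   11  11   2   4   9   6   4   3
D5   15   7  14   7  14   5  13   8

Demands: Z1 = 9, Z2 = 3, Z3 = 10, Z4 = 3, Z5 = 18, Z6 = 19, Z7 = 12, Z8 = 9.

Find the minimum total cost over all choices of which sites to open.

611

Open {D4}: assign each demand point to its cheapest open site.
  Z1→D4 9×11=99, Z2→D4 3×11=33, Z3→D4 10×2=20, Z4→D4 3×4=12, Z5→D4 18×9=162, Z6→D4 19×6=114, Z7→D4 12×4=48, Z8→D4 9×3=27
  routing cost 515, fixed 96 → total 611.
Compare {D1, D4}: routing cost 380 + fixed 268 = 648.
Compare {D2, D4}: routing cost 454 + fixed 271 = 725.
Compare {D3, D4}: routing cost 464 + fixed 264 = 728.
All other subsets cost ≥ 648. Minimum total cost: 611.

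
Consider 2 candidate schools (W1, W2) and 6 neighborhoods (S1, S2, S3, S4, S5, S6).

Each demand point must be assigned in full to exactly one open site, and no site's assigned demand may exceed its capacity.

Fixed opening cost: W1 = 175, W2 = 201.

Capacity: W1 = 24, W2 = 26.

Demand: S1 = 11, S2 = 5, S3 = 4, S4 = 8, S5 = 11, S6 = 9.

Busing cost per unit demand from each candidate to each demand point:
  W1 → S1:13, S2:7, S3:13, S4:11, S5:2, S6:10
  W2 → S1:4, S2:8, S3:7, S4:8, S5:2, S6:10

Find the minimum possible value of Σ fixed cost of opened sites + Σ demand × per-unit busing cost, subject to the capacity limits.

683

Open {W1, W2}; cheapest assignment that respects the capacities:
  W1 (cap 24, load 24): S2, S4, S5 — cost 5×7 + 8×11 + 11×2 = 145
  W2 (cap 26, load 24): S1, S3, S6 — cost 11×4 + 4×7 + 9×10 = 162
  Shipping 307, fixed 376 → total 683.
  Any other capacity-feasible assignment to {W1, W2} ships for at least 307.
Total demand is 48 and no other set of sites has combined capacity ≥ 48, so {W1, W2} is the only feasible choice of open sites. Minimum: 683.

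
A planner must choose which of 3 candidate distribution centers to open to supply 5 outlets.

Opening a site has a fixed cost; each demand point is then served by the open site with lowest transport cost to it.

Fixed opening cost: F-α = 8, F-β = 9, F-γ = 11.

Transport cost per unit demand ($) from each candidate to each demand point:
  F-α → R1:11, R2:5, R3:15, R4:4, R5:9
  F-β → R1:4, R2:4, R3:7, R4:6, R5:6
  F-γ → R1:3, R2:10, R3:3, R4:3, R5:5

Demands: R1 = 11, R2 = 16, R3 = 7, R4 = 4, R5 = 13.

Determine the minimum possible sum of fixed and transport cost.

215

Open {F-β, F-γ}: assign each demand point to its cheapest open site.
  R1→F-γ 11×3=33, R2→F-β 16×4=64, R3→F-γ 7×3=21, R4→F-γ 4×3=12, R5→F-γ 13×5=65
  transport cost 195, fixed 20 → total 215.
Compare {F-α, F-β, F-γ}: transport cost 195 + fixed 28 = 223.
Compare {F-α, F-γ}: transport cost 211 + fixed 19 = 230.
Compare {F-β}: transport cost 259 + fixed 9 = 268.
All other subsets cost ≥ 223. Minimum total cost: 215.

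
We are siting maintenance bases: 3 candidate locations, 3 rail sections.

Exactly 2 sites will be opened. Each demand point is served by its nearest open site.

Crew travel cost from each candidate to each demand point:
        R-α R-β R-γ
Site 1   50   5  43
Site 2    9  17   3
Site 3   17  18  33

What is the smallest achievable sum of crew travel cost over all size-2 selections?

17

Open {Site 1, Site 2}.
  R-α→Site 2 9, R-β→Site 1 5, R-γ→Site 2 3  ⇒ total 17.
Compare {Site 2, Site 3}: total 29.
Compare {Site 1, Site 3}: total 55.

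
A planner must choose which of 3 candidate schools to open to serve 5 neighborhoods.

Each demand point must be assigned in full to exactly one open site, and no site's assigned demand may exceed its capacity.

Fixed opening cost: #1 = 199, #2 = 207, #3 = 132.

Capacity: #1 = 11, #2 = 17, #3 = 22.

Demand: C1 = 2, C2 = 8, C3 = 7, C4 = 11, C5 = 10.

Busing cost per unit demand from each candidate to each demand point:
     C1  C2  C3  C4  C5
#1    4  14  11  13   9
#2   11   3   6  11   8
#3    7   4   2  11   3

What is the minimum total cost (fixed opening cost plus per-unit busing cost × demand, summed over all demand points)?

578

Open {#2, #3}; cheapest assignment that respects the capacities:
  #2 (cap 17, load 17): C1, C2, C3 — cost 2×11 + 8×3 + 7×6 = 88
  #3 (cap 22, load 21): C4, C5 — cost 11×11 + 10×3 = 151
  Shipping 239, fixed 339 → total 578.
  Any other capacity-feasible assignment to {#2, #3} ships for at least 239.
Compare {#1, #2, #3}: its best feasible assignment gives total 763.
Every other set of open sites that can feasibly serve all demand totals ≥ 763 even under its best assignment. Minimum: 578.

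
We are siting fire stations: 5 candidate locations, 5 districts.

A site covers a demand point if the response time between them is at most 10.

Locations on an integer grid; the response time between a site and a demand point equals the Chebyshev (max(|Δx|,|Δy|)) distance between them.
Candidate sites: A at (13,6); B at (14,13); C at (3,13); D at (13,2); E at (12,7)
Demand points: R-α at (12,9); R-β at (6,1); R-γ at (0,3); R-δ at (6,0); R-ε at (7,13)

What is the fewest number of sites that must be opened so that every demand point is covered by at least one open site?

Coverage sets (demand points within 10 of each site):
  A: {R-α, R-β, R-δ, R-ε}
  B: {R-α, R-ε}
  C: {R-α, R-γ, R-ε}
  D: {R-α, R-β, R-δ}
  E: {R-α, R-β, R-δ, R-ε}
No single site covers all 5 demand points.
But {A, C} covers everything, so the minimum is 2.

2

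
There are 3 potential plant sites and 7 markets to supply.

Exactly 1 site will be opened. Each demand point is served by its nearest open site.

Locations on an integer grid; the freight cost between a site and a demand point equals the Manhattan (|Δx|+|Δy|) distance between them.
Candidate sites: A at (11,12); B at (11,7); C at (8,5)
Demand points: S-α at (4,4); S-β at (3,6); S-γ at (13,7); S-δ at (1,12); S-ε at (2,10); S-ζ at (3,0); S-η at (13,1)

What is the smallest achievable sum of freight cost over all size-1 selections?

Open {C}.
  S-α→C 5, S-β→C 6, S-γ→C 7, S-δ→C 14, S-ε→C 11, S-ζ→C 10, S-η→C 9  ⇒ total 62.
Compare {B}: total 71.
Compare {A}: total 90.

62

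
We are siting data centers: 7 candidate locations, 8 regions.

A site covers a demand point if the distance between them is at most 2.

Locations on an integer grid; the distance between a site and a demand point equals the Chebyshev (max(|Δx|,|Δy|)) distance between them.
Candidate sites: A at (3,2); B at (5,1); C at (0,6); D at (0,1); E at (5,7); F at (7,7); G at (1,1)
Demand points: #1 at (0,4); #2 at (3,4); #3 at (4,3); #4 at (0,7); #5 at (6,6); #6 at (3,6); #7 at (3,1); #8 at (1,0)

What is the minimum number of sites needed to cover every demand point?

3

Coverage sets (demand points within 2 of each site):
  A: {#2, #3, #7, #8}
  B: {#3, #7}
  C: {#1, #4}
  D: {#8}
  E: {#5, #6}
  F: {#5}
  G: {#7, #8}
No 2 sites suffice: every size-2 union leaves at least one demand point uncovered.
But {A, C, E} covers everything, so the minimum is 3.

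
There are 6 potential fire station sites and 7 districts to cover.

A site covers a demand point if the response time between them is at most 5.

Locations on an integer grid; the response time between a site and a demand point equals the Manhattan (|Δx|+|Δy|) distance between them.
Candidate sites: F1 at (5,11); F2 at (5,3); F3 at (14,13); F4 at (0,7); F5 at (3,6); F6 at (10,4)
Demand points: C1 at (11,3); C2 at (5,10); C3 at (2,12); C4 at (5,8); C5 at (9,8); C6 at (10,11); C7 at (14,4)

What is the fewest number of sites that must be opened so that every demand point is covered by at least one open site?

Coverage sets (demand points within 5 of each site):
  F1: {C2, C3, C4, C6}
  F2: {C4}
  F3: {}
  F4: {}
  F5: {C4}
  F6: {C1, C5, C7}
No single site covers all 7 demand points.
But {F1, F6} covers everything, so the minimum is 2.

2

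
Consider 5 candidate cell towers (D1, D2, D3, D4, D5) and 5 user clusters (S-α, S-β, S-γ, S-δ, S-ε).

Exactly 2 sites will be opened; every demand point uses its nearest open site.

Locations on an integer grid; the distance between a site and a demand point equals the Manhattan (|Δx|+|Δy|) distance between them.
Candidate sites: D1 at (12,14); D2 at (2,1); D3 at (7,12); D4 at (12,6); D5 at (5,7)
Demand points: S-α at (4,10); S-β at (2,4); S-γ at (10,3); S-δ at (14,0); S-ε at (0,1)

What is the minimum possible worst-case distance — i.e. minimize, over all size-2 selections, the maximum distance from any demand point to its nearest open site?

11

Open {D2, D4}.
  Farthest demand point is S-α at distance 11 (to D2); all others are ≤ 11.
With {D4, D5} the worst case is 11.
With {D1, D2} the worst case is 13.
No size-2 selection achieves below 11.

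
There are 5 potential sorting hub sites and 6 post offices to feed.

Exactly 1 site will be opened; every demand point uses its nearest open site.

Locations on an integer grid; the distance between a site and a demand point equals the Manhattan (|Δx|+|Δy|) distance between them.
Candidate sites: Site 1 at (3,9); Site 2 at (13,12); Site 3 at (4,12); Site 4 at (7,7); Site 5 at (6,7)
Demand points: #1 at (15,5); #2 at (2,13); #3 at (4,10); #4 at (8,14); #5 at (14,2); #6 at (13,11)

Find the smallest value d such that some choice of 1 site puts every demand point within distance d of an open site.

Open {Site 2}.
  Farthest demand point is #2 at distance 12 (to Site 2); all others are ≤ 12.
With {Site 4} the worst case is 12.
With {Site 5} the worst case is 13.
No size-1 selection achieves below 12.

12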